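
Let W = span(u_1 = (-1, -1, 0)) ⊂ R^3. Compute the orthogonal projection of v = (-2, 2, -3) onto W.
proj_W(v) = (0, 0, 0)

Set up U = [u_1 | ... | u_1] ∈ R^(3×1). The projector onto W = col(U) is P = U (U^T U)^(-1) U^T.
Compute U^T U =
  [2],
and U^T v = (0).
Solve U^T U · c = U^T v for the coefficients: c = (0). The projection is proj_W(v) = U c.
Check: (v - proj_W(v)) · u_1 = 0  (should be 0).
Result: proj_W(v) = (0, 0, 0).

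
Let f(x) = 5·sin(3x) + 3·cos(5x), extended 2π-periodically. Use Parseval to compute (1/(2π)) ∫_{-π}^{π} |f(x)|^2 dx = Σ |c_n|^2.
Σ |c_n|^2 = 17

Expand |f|^2 and use orthogonality of {sin(nx), cos(mx)} on [-π, π]:
  ∫_{-π}^{π} sin(nx)^2 dx = π, ∫ cos(mx)^2 dx = π, and cross terms integrate to 0.
So ∫_{-π}^{π} f(x)^2 dx = 5^2 · π + 3^2 · π = (25 + 9)π.
Divide by 2π: (25 + 9)/2 = 17.
By Parseval, this equals Σ |c_n|^2.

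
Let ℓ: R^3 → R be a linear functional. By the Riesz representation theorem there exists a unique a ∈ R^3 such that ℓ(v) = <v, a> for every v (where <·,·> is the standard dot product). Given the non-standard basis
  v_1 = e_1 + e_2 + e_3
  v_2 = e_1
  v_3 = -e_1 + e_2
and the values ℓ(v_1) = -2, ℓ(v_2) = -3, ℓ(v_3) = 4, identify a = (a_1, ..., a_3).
a = (-3, 1, 0)

Write a = (a_1, ..., a_3) in the standard basis. For each basis vector v_i, ℓ(v_i) = <v_i, a> is a linear equation in the a_j's. Collect the n equations into a matrix system V a = ℓ, where row i of V is v_i (expressed in the standard basis). Since V is invertible (lower-triangular with 1s on the diagonal, up to permutation), solve by back-substitution:
  V =
[[1, 1, 1],
 [1, 0, 0],
 [-1, 1, 0]]
  V a = (-2, -3, 4)
Solving gives a = (-3, 1, 0).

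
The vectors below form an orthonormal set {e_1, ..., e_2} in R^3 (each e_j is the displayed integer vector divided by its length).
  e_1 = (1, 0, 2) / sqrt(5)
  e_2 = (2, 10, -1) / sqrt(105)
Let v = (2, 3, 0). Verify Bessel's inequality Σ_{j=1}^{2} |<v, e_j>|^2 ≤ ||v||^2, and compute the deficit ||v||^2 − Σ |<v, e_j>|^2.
Σ |<v, e_j>|^2 = 248/21; ||v||^2 = 13; deficit = 25/21

Write each e_j = u_j / sqrt(<u_j, u_j>) where u_j is the displayed integer vector. Then <v, e_j> = <v, u_j> / sqrt(<u_j, u_j>), so |<v, e_j>|^2 = <v, u_j>^2 / <u_j, u_j>.
Coefficients: <v, e_1> = 2/sqrt(5), <v, e_2> = 34/sqrt(105).
Square and sum: Σ |<v, e_j>|^2 = 248/21.
Compute ||v||^2 = v·v = 13.
Deficit = 13 − 248/21 = 25/21 ≥ 0, confirming Bessel's inequality. (The deficit equals ||v − Σ <v,e_j> e_j||^2, the squared distance from v to span{e_j}.)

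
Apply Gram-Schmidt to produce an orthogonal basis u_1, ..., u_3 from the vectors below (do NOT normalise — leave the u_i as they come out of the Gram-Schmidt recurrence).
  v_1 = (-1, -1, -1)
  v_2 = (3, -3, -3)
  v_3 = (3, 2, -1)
Orthogonal basis:
  u_1 = (-1, -1, -1)
  u_2 = (4, -2, -2)
  u_3 = (0, 3/2, -3/2)

Apply the Gram-Schmidt recurrence
  u_1 = v_1
  u_i = v_i − Σ_{j<i} ((v_i · u_j) / (u_j · u_j)) · u_j.

Step by step this gives:
  u_1 = (-1, -1, -1)
  u_2 = (4, -2, -2)
  u_3 = (0, 3/2, -3/2)

Orthogonality check:
  u_2 · u_1 = 0 (should be 0)
  u_3 · u_1 = 0 (should be 0)
  u_3 · u_2 = 0 (should be 0)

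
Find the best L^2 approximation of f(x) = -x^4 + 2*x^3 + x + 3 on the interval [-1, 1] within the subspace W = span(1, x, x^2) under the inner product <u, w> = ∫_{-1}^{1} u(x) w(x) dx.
g(x) = -6*x^2/7 + 11*x/5 + 108/35

The best approximation g ∈ W is the orthogonal projection of f onto W. Writing g = a_0 + a_1 x + a_2 x^2, the coefficients solve the normal equations G · a = b where
  G_{ij} = <φ_i, φ_j> and b_i = <f, φ_i>, with φ_0 = 1, φ_1 = x, φ_2 = x^2.
G =
  [2, 0, 2/3]
  [0, 2/3, 0]
  [2/3, 0, 2/5],
b = (28/5, 22/15, 12/7).
Solving gives a_0 = 108/35, a_1 = 11/5, a_2 = -6/7, so
  g(x) = -6*x^2/7 + 11*x/5 + 108/35.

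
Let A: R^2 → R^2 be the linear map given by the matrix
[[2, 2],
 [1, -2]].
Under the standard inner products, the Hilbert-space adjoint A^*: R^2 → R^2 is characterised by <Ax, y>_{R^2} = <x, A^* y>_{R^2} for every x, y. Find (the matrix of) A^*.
A^* = A^T =
[[2, 1],
 [2, -2]]

For real matrices with standard dot products, the defining identity <Ax, y> = <x, A^* y> gives (Ax)^T y = x^T (A^*) y, i.e. x^T A^T y = x^T (A^*) y. Since this holds for all x, y, we must have A^* = A^T. Therefore
A^* =
[[2, 1],
 [2, -2]].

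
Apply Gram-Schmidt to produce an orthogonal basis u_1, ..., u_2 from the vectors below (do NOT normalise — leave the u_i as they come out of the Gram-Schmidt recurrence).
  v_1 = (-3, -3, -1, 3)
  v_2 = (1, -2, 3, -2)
Orthogonal basis:
  u_1 = (-3, -3, -1, 3)
  u_2 = (5/14, -37/14, 39/14, -19/14)

Apply the Gram-Schmidt recurrence
  u_1 = v_1
  u_i = v_i − Σ_{j<i} ((v_i · u_j) / (u_j · u_j)) · u_j.

Step by step this gives:
  u_1 = (-3, -3, -1, 3)
  u_2 = (5/14, -37/14, 39/14, -19/14)

Orthogonality check:
  u_2 · u_1 = 0 (should be 0)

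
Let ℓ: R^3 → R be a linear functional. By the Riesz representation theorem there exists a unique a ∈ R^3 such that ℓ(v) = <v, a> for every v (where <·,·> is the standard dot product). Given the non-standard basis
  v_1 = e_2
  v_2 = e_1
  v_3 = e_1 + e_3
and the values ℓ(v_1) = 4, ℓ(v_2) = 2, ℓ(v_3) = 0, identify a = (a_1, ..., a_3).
a = (2, 4, -2)

Write a = (a_1, ..., a_3) in the standard basis. For each basis vector v_i, ℓ(v_i) = <v_i, a> is a linear equation in the a_j's. Collect the n equations into a matrix system V a = ℓ, where row i of V is v_i (expressed in the standard basis). Since V is invertible (lower-triangular with 1s on the diagonal, up to permutation), solve by back-substitution:
  V =
[[0, 1, 0],
 [1, 0, 0],
 [1, 0, 1]]
  V a = (4, 2, 0)
Solving gives a = (2, 4, -2).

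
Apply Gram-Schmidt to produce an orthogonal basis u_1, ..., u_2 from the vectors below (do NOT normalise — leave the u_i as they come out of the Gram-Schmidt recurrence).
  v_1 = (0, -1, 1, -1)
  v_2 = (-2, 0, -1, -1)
Orthogonal basis:
  u_1 = (0, -1, 1, -1)
  u_2 = (-2, 0, -1, -1)

Apply the Gram-Schmidt recurrence
  u_1 = v_1
  u_i = v_i − Σ_{j<i} ((v_i · u_j) / (u_j · u_j)) · u_j.

Step by step this gives:
  u_1 = (0, -1, 1, -1)
  u_2 = (-2, 0, -1, -1)

Orthogonality check:
  u_2 · u_1 = 0 (should be 0)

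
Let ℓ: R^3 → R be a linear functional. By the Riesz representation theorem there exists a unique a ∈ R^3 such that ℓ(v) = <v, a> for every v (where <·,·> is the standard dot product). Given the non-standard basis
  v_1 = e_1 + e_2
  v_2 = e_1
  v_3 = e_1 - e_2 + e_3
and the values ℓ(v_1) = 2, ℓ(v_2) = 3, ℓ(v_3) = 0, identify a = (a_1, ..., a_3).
a = (3, -1, -4)

Write a = (a_1, ..., a_3) in the standard basis. For each basis vector v_i, ℓ(v_i) = <v_i, a> is a linear equation in the a_j's. Collect the n equations into a matrix system V a = ℓ, where row i of V is v_i (expressed in the standard basis). Since V is invertible (lower-triangular with 1s on the diagonal, up to permutation), solve by back-substitution:
  V =
[[1, 1, 0],
 [1, 0, 0],
 [1, -1, 1]]
  V a = (2, 3, 0)
Solving gives a = (3, -1, -4).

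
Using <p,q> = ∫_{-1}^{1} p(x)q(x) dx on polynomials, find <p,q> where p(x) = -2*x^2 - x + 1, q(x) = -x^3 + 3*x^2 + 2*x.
<p,q> = -4/3

Expand the product: p(x)·q(x) = 2*x^5 - 5*x^4 - 8*x^3 + x^2 + 2*x.
∫_{-1}^{1} of each monomial x^k gives [2/(k+1) if k even, 0 if k odd]. Integrating term-by-term (or equivalently evaluating the antiderivative F(x) = x^6/3 - x^5 - 2*x^4 + x^3/3 + x^2 at the endpoints):
  F(1) − F(−1) = -4/3 − (0) = -4/3.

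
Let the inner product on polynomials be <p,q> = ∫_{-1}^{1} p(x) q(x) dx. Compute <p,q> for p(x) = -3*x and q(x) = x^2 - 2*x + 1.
<p,q> = 4

Expand the product: p(x)·q(x) = -3*x^3 + 6*x^2 - 3*x.
∫_{-1}^{1} of each monomial x^k gives [2/(k+1) if k even, 0 if k odd]. Integrating term-by-term (or equivalently evaluating the antiderivative F(x) = -3*x^4/4 + 2*x^3 - 3*x^2/2 at the endpoints):
  F(1) − F(−1) = -1/4 − (-17/4) = 4.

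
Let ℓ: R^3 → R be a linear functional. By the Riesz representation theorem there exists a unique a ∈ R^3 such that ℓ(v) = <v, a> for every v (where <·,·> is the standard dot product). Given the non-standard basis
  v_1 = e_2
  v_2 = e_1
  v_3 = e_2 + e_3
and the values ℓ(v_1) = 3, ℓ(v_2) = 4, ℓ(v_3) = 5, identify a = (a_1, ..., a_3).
a = (4, 3, 2)

Write a = (a_1, ..., a_3) in the standard basis. For each basis vector v_i, ℓ(v_i) = <v_i, a> is a linear equation in the a_j's. Collect the n equations into a matrix system V a = ℓ, where row i of V is v_i (expressed in the standard basis). Since V is invertible (lower-triangular with 1s on the diagonal, up to permutation), solve by back-substitution:
  V =
[[0, 1, 0],
 [1, 0, 0],
 [0, 1, 1]]
  V a = (3, 4, 5)
Solving gives a = (4, 3, 2).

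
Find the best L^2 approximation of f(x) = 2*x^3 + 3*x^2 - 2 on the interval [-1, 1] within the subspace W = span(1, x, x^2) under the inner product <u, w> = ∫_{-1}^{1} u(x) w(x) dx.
g(x) = 3*x^2 + 6*x/5 - 2

The best approximation g ∈ W is the orthogonal projection of f onto W. Writing g = a_0 + a_1 x + a_2 x^2, the coefficients solve the normal equations G · a = b where
  G_{ij} = <φ_i, φ_j> and b_i = <f, φ_i>, with φ_0 = 1, φ_1 = x, φ_2 = x^2.
G =
  [2, 0, 2/3]
  [0, 2/3, 0]
  [2/3, 0, 2/5],
b = (-2, 4/5, -2/15).
Solving gives a_0 = -2, a_1 = 6/5, a_2 = 3, so
  g(x) = 3*x^2 + 6*x/5 - 2.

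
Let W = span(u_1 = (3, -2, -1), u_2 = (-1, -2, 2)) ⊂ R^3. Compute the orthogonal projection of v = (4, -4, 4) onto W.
proj_W(v) = (284/125, -136/25, 212/125)

Set up U = [u_1 | ... | u_2] ∈ R^(3×2). The projector onto W = col(U) is P = U (U^T U)^(-1) U^T.
Compute U^T U =
  [14, -1]
  [-1, 9],
and U^T v = (16, 12).
Solve U^T U · c = U^T v for the coefficients: c = (156/125, 184/125). The projection is proj_W(v) = U c.
Check: (v - proj_W(v)) · u_1 = 0  (should be 0).
Check: (v - proj_W(v)) · u_2 = 0  (should be 0).
Result: proj_W(v) = (284/125, -136/25, 212/125).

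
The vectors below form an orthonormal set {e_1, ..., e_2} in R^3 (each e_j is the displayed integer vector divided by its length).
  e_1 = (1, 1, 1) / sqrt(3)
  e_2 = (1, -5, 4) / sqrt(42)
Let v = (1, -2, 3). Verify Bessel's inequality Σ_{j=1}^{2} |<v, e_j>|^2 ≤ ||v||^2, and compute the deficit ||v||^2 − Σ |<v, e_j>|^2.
Σ |<v, e_j>|^2 = 195/14; ||v||^2 = 14; deficit = 1/14

Write each e_j = u_j / sqrt(<u_j, u_j>) where u_j is the displayed integer vector. Then <v, e_j> = <v, u_j> / sqrt(<u_j, u_j>), so |<v, e_j>|^2 = <v, u_j>^2 / <u_j, u_j>.
Coefficients: <v, e_1> = 2/sqrt(3), <v, e_2> = 23/sqrt(42).
Square and sum: Σ |<v, e_j>|^2 = 195/14.
Compute ||v||^2 = v·v = 14.
Deficit = 14 − 195/14 = 1/14 ≥ 0, confirming Bessel's inequality. (The deficit equals ||v − Σ <v,e_j> e_j||^2, the squared distance from v to span{e_j}.)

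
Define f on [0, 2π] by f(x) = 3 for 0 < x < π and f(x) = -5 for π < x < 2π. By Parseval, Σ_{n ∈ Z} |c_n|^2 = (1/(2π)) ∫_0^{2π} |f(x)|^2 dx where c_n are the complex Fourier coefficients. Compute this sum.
Σ |c_n|^2 = 17

Parseval equates the L^2 energy of f (normalised by 1/(2π)) with the ℓ^2 sum of its Fourier coefficients: (1/(2π)) ∫_0^{2π} |f|^2 = Σ |c_n|^2.
Compute the left side: (1/(2π)) [∫_0^π 3^2 dx + ∫_π^{2π} (-5)^2 dx] = (1/(2π)) · (9π + 25π) = (9 + 25)/2 = 17.
So Σ_{n ∈ Z} |c_n|^2 = 17.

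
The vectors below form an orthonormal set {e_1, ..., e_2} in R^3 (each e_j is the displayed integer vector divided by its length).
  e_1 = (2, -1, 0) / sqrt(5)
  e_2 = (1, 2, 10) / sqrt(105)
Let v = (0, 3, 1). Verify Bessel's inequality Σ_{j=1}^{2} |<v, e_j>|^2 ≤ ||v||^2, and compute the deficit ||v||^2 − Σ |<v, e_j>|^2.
Σ |<v, e_j>|^2 = 89/21; ||v||^2 = 10; deficit = 121/21

Write each e_j = u_j / sqrt(<u_j, u_j>) where u_j is the displayed integer vector. Then <v, e_j> = <v, u_j> / sqrt(<u_j, u_j>), so |<v, e_j>|^2 = <v, u_j>^2 / <u_j, u_j>.
Coefficients: <v, e_1> = -3/sqrt(5), <v, e_2> = 16/sqrt(105).
Square and sum: Σ |<v, e_j>|^2 = 89/21.
Compute ||v||^2 = v·v = 10.
Deficit = 10 − 89/21 = 121/21 ≥ 0, confirming Bessel's inequality. (The deficit equals ||v − Σ <v,e_j> e_j||^2, the squared distance from v to span{e_j}.)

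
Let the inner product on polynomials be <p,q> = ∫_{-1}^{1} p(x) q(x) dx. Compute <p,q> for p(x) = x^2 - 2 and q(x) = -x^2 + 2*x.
<p,q> = 14/15

Expand the product: p(x)·q(x) = -x^4 + 2*x^3 + 2*x^2 - 4*x.
∫_{-1}^{1} of each monomial x^k gives [2/(k+1) if k even, 0 if k odd]. Integrating term-by-term (or equivalently evaluating the antiderivative F(x) = -x^5/5 + x^4/2 + 2*x^3/3 - 2*x^2 at the endpoints):
  F(1) − F(−1) = -31/30 − (-59/30) = 14/15.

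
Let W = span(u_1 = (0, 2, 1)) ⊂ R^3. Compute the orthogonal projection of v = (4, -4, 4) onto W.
proj_W(v) = (0, -8/5, -4/5)

Set up U = [u_1 | ... | u_1] ∈ R^(3×1). The projector onto W = col(U) is P = U (U^T U)^(-1) U^T.
Compute U^T U =
  [5],
and U^T v = (-4).
Solve U^T U · c = U^T v for the coefficients: c = (-4/5). The projection is proj_W(v) = U c.
Check: (v - proj_W(v)) · u_1 = 0  (should be 0).
Result: proj_W(v) = (0, -8/5, -4/5).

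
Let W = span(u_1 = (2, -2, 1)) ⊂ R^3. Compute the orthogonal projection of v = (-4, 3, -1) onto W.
proj_W(v) = (-10/3, 10/3, -5/3)

Set up U = [u_1 | ... | u_1] ∈ R^(3×1). The projector onto W = col(U) is P = U (U^T U)^(-1) U^T.
Compute U^T U =
  [9],
and U^T v = (-15).
Solve U^T U · c = U^T v for the coefficients: c = (-5/3). The projection is proj_W(v) = U c.
Check: (v - proj_W(v)) · u_1 = 0  (should be 0).
Result: proj_W(v) = (-10/3, 10/3, -5/3).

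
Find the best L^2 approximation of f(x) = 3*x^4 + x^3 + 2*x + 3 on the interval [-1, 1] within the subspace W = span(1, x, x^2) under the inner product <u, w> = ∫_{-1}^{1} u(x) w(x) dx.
g(x) = 18*x^2/7 + 13*x/5 + 96/35

The best approximation g ∈ W is the orthogonal projection of f onto W. Writing g = a_0 + a_1 x + a_2 x^2, the coefficients solve the normal equations G · a = b where
  G_{ij} = <φ_i, φ_j> and b_i = <f, φ_i>, with φ_0 = 1, φ_1 = x, φ_2 = x^2.
G =
  [2, 0, 2/3]
  [0, 2/3, 0]
  [2/3, 0, 2/5],
b = (36/5, 26/15, 20/7).
Solving gives a_0 = 96/35, a_1 = 13/5, a_2 = 18/7, so
  g(x) = 18*x^2/7 + 13*x/5 + 96/35.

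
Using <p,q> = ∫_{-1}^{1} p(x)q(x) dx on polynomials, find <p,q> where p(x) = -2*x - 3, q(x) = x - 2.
<p,q> = 32/3

Expand the product: p(x)·q(x) = -2*x^2 + x + 6.
∫_{-1}^{1} of each monomial x^k gives [2/(k+1) if k even, 0 if k odd]. Integrating term-by-term (or equivalently evaluating the antiderivative F(x) = -2*x^3/3 + x^2/2 + 6*x at the endpoints):
  F(1) − F(−1) = 35/6 − (-29/6) = 32/3.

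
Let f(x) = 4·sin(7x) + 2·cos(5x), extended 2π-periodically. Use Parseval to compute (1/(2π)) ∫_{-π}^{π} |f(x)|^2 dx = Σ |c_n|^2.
Σ |c_n|^2 = 10

Expand |f|^2 and use orthogonality of {sin(nx), cos(mx)} on [-π, π]:
  ∫_{-π}^{π} sin(nx)^2 dx = π, ∫ cos(mx)^2 dx = π, and cross terms integrate to 0.
So ∫_{-π}^{π} f(x)^2 dx = 4^2 · π + 2^2 · π = (16 + 4)π.
Divide by 2π: (16 + 4)/2 = 10.
By Parseval, this equals Σ |c_n|^2.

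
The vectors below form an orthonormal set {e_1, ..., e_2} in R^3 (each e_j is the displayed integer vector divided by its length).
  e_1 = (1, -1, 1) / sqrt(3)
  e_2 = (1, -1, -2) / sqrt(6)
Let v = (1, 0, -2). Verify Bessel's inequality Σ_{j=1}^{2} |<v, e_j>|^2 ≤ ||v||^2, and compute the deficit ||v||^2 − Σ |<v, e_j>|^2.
Σ |<v, e_j>|^2 = 9/2; ||v||^2 = 5; deficit = 1/2

Write each e_j = u_j / sqrt(<u_j, u_j>) where u_j is the displayed integer vector. Then <v, e_j> = <v, u_j> / sqrt(<u_j, u_j>), so |<v, e_j>|^2 = <v, u_j>^2 / <u_j, u_j>.
Coefficients: <v, e_1> = -1/sqrt(3), <v, e_2> = 5/sqrt(6).
Square and sum: Σ |<v, e_j>|^2 = 9/2.
Compute ||v||^2 = v·v = 5.
Deficit = 5 − 9/2 = 1/2 ≥ 0, confirming Bessel's inequality. (The deficit equals ||v − Σ <v,e_j> e_j||^2, the squared distance from v to span{e_j}.)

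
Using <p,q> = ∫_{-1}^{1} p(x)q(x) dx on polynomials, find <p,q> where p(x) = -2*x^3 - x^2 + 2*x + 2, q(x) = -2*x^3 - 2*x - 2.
<p,q> = -172/21

Expand the product: p(x)·q(x) = 4*x^6 + 2*x^5 + 2*x^3 - 2*x^2 - 8*x - 4.
∫_{-1}^{1} of each monomial x^k gives [2/(k+1) if k even, 0 if k odd]. Integrating term-by-term (or equivalently evaluating the antiderivative F(x) = 4*x^7/7 + x^6/3 + x^4/2 - 2*x^3/3 - 4*x^2 - 4*x at the endpoints):
  F(1) − F(−1) = -305/42 − (13/14) = -172/21.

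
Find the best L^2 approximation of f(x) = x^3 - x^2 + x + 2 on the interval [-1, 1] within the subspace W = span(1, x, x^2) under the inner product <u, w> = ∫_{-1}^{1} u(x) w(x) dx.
g(x) = -x^2 + 8*x/5 + 2

The best approximation g ∈ W is the orthogonal projection of f onto W. Writing g = a_0 + a_1 x + a_2 x^2, the coefficients solve the normal equations G · a = b where
  G_{ij} = <φ_i, φ_j> and b_i = <f, φ_i>, with φ_0 = 1, φ_1 = x, φ_2 = x^2.
G =
  [2, 0, 2/3]
  [0, 2/3, 0]
  [2/3, 0, 2/5],
b = (10/3, 16/15, 14/15).
Solving gives a_0 = 2, a_1 = 8/5, a_2 = -1, so
  g(x) = -x^2 + 8*x/5 + 2.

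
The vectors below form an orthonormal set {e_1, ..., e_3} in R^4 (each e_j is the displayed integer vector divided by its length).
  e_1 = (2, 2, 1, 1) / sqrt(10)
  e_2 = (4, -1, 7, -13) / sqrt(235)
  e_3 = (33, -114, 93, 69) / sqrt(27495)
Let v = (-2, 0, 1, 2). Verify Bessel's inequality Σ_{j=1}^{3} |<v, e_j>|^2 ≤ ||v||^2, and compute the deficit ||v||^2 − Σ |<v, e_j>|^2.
Σ |<v, e_j>|^2 = 109/26; ||v||^2 = 9; deficit = 125/26

Write each e_j = u_j / sqrt(<u_j, u_j>) where u_j is the displayed integer vector. Then <v, e_j> = <v, u_j> / sqrt(<u_j, u_j>), so |<v, e_j>|^2 = <v, u_j>^2 / <u_j, u_j>.
Coefficients: <v, e_1> = -1/sqrt(10), <v, e_2> = -27/sqrt(235), <v, e_3> = 165/sqrt(27495).
Square and sum: Σ |<v, e_j>|^2 = 109/26.
Compute ||v||^2 = v·v = 9.
Deficit = 9 − 109/26 = 125/26 ≥ 0, confirming Bessel's inequality. (The deficit equals ||v − Σ <v,e_j> e_j||^2, the squared distance from v to span{e_j}.)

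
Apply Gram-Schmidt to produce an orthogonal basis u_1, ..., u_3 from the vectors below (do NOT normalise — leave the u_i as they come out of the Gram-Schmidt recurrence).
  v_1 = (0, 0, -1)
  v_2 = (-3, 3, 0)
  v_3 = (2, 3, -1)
Orthogonal basis:
  u_1 = (0, 0, -1)
  u_2 = (-3, 3, 0)
  u_3 = (5/2, 5/2, 0)

Apply the Gram-Schmidt recurrence
  u_1 = v_1
  u_i = v_i − Σ_{j<i} ((v_i · u_j) / (u_j · u_j)) · u_j.

Step by step this gives:
  u_1 = (0, 0, -1)
  u_2 = (-3, 3, 0)
  u_3 = (5/2, 5/2, 0)

Orthogonality check:
  u_2 · u_1 = 0 (should be 0)
  u_3 · u_1 = 0 (should be 0)
  u_3 · u_2 = 0 (should be 0)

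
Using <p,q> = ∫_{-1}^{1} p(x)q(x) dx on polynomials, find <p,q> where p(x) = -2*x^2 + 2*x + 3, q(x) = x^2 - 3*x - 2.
<p,q> = -182/15

Expand the product: p(x)·q(x) = -2*x^4 + 8*x^3 + x^2 - 13*x - 6.
∫_{-1}^{1} of each monomial x^k gives [2/(k+1) if k even, 0 if k odd]. Integrating term-by-term (or equivalently evaluating the antiderivative F(x) = -2*x^5/5 + 2*x^4 + x^3/3 - 13*x^2/2 - 6*x at the endpoints):
  F(1) − F(−1) = -317/30 − (47/30) = -182/15.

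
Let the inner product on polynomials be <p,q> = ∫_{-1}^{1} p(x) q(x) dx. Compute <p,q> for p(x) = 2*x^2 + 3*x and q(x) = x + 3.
<p,q> = 6

Expand the product: p(x)·q(x) = 2*x^3 + 9*x^2 + 9*x.
∫_{-1}^{1} of each monomial x^k gives [2/(k+1) if k even, 0 if k odd]. Integrating term-by-term (or equivalently evaluating the antiderivative F(x) = x^4/2 + 3*x^3 + 9*x^2/2 at the endpoints):
  F(1) − F(−1) = 8 − (2) = 6.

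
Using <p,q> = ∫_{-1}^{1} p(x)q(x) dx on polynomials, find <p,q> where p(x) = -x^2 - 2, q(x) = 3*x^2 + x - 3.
<p,q> = 44/5

Expand the product: p(x)·q(x) = -3*x^4 - x^3 - 3*x^2 - 2*x + 6.
∫_{-1}^{1} of each monomial x^k gives [2/(k+1) if k even, 0 if k odd]. Integrating term-by-term (or equivalently evaluating the antiderivative F(x) = -3*x^5/5 - x^4/4 - x^3 - x^2 + 6*x at the endpoints):
  F(1) − F(−1) = 63/20 − (-113/20) = 44/5.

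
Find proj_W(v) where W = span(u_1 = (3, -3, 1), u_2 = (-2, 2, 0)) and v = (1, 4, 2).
proj_W(v) = (-3/2, 3/2, 2)

Set up U = [u_1 | ... | u_2] ∈ R^(3×2). The projector onto W = col(U) is P = U (U^T U)^(-1) U^T.
Compute U^T U =
  [19, -12]
  [-12, 8],
and U^T v = (-7, 6).
Solve U^T U · c = U^T v for the coefficients: c = (2, 15/4). The projection is proj_W(v) = U c.
Check: (v - proj_W(v)) · u_1 = 0  (should be 0).
Check: (v - proj_W(v)) · u_2 = 0  (should be 0).
Result: proj_W(v) = (-3/2, 3/2, 2).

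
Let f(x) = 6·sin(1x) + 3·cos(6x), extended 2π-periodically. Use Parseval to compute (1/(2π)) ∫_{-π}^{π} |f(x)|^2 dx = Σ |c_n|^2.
Σ |c_n|^2 = 45/2

Expand |f|^2 and use orthogonality of {sin(nx), cos(mx)} on [-π, π]:
  ∫_{-π}^{π} sin(nx)^2 dx = π, ∫ cos(mx)^2 dx = π, and cross terms integrate to 0.
So ∫_{-π}^{π} f(x)^2 dx = 6^2 · π + 3^2 · π = (36 + 9)π.
Divide by 2π: (36 + 9)/2 = 45/2.
By Parseval, this equals Σ |c_n|^2.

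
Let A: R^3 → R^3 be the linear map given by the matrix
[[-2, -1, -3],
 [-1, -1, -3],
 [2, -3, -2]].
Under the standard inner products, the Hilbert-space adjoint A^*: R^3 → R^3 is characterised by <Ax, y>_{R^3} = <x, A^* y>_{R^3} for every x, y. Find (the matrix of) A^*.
A^* = A^T =
[[-2, -1, 2],
 [-1, -1, -3],
 [-3, -3, -2]]

For real matrices with standard dot products, the defining identity <Ax, y> = <x, A^* y> gives (Ax)^T y = x^T (A^*) y, i.e. x^T A^T y = x^T (A^*) y. Since this holds for all x, y, we must have A^* = A^T. Therefore
A^* =
[[-2, -1, 2],
 [-1, -1, -3],
 [-3, -3, -2]].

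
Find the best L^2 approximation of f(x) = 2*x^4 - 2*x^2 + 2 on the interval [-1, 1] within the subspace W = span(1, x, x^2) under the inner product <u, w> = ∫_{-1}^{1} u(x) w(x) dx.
g(x) = 64/35 - 2*x^2/7

The best approximation g ∈ W is the orthogonal projection of f onto W. Writing g = a_0 + a_1 x + a_2 x^2, the coefficients solve the normal equations G · a = b where
  G_{ij} = <φ_i, φ_j> and b_i = <f, φ_i>, with φ_0 = 1, φ_1 = x, φ_2 = x^2.
G =
  [2, 0, 2/3]
  [0, 2/3, 0]
  [2/3, 0, 2/5],
b = (52/15, 0, 116/105).
Solving gives a_0 = 64/35, a_1 = 0, a_2 = -2/7, so
  g(x) = 64/35 - 2*x^2/7.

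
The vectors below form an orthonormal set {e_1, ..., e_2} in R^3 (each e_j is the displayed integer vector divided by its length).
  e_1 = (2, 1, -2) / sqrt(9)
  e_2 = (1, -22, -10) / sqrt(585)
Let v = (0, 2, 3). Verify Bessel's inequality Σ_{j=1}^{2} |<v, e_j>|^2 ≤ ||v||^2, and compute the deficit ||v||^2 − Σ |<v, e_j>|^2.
Σ |<v, e_j>|^2 = 724/65; ||v||^2 = 13; deficit = 121/65

Write each e_j = u_j / sqrt(<u_j, u_j>) where u_j is the displayed integer vector. Then <v, e_j> = <v, u_j> / sqrt(<u_j, u_j>), so |<v, e_j>|^2 = <v, u_j>^2 / <u_j, u_j>.
Coefficients: <v, e_1> = -4/sqrt(9), <v, e_2> = -74/sqrt(585).
Square and sum: Σ |<v, e_j>|^2 = 724/65.
Compute ||v||^2 = v·v = 13.
Deficit = 13 − 724/65 = 121/65 ≥ 0, confirming Bessel's inequality. (The deficit equals ||v − Σ <v,e_j> e_j||^2, the squared distance from v to span{e_j}.)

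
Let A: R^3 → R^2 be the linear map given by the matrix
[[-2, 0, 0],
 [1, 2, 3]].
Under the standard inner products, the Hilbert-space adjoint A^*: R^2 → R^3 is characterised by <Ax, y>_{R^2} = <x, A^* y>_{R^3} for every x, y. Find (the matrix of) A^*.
A^* = A^T =
[[-2, 1],
 [0, 2],
 [0, 3]]

For real matrices with standard dot products, the defining identity <Ax, y> = <x, A^* y> gives (Ax)^T y = x^T (A^*) y, i.e. x^T A^T y = x^T (A^*) y. Since this holds for all x, y, we must have A^* = A^T. Therefore
A^* =
[[-2, 1],
 [0, 2],
 [0, 3]].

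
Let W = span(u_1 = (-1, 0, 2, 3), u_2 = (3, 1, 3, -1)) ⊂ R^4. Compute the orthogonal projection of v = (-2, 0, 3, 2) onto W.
proj_W(v) = (-17/20, 1/20, 43/20, 59/20)

Set up U = [u_1 | ... | u_2] ∈ R^(4×2). The projector onto W = col(U) is P = U (U^T U)^(-1) U^T.
Compute U^T U =
  [14, 0]
  [0, 20],
and U^T v = (14, 1).
Solve U^T U · c = U^T v for the coefficients: c = (1, 1/20). The projection is proj_W(v) = U c.
Check: (v - proj_W(v)) · u_1 = 0  (should be 0).
Check: (v - proj_W(v)) · u_2 = 0  (should be 0).
Result: proj_W(v) = (-17/20, 1/20, 43/20, 59/20).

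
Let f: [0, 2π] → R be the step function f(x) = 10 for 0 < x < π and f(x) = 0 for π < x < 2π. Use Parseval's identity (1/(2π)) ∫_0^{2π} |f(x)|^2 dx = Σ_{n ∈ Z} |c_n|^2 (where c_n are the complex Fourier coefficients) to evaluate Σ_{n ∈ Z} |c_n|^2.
Σ |c_n|^2 = 50

Parseval equates the L^2 energy of f (normalised by 1/(2π)) with the ℓ^2 sum of its Fourier coefficients: (1/(2π)) ∫_0^{2π} |f|^2 = Σ |c_n|^2.
Compute the left side: (1/(2π)) [∫_0^π 10^2 dx + ∫_π^{2π} 0^2 dx] = (1/(2π)) · (100π + 0π) = (100 + 0)/2 = 50.
So Σ_{n ∈ Z} |c_n|^2 = 50.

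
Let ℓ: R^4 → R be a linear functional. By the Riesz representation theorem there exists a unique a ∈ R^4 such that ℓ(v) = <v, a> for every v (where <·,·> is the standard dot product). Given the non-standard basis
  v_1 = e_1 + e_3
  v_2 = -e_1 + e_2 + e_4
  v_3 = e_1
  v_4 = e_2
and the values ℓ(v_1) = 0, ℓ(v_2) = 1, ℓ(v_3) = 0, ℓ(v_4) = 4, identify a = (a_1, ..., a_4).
a = (0, 4, 0, -3)

Write a = (a_1, ..., a_4) in the standard basis. For each basis vector v_i, ℓ(v_i) = <v_i, a> is a linear equation in the a_j's. Collect the n equations into a matrix system V a = ℓ, where row i of V is v_i (expressed in the standard basis). Since V is invertible (lower-triangular with 1s on the diagonal, up to permutation), solve by back-substitution:
  V =
[[1, 0, 1, 0],
 [-1, 1, 0, 1],
 [1, 0, 0, 0],
 [0, 1, 0, 0]]
  V a = (0, 1, 0, 4)
Solving gives a = (0, 4, 0, -3).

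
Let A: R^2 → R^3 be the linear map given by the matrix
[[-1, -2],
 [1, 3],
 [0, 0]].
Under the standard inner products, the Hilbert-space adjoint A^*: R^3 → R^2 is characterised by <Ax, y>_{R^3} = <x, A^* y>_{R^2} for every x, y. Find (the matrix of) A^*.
A^* = A^T =
[[-1, 1, 0],
 [-2, 3, 0]]

For real matrices with standard dot products, the defining identity <Ax, y> = <x, A^* y> gives (Ax)^T y = x^T (A^*) y, i.e. x^T A^T y = x^T (A^*) y. Since this holds for all x, y, we must have A^* = A^T. Therefore
A^* =
[[-1, 1, 0],
 [-2, 3, 0]].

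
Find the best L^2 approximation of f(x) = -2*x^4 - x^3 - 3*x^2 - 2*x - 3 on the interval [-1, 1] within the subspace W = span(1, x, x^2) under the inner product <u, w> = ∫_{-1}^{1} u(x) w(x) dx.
g(x) = -33*x^2/7 - 13*x/5 - 99/35

The best approximation g ∈ W is the orthogonal projection of f onto W. Writing g = a_0 + a_1 x + a_2 x^2, the coefficients solve the normal equations G · a = b where
  G_{ij} = <φ_i, φ_j> and b_i = <f, φ_i>, with φ_0 = 1, φ_1 = x, φ_2 = x^2.
G =
  [2, 0, 2/3]
  [0, 2/3, 0]
  [2/3, 0, 2/5],
b = (-44/5, -26/15, -132/35).
Solving gives a_0 = -99/35, a_1 = -13/5, a_2 = -33/7, so
  g(x) = -33*x^2/7 - 13*x/5 - 99/35.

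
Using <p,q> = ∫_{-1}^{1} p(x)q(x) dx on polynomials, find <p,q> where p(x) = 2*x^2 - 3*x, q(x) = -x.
<p,q> = 2

Expand the product: p(x)·q(x) = -2*x^3 + 3*x^2.
∫_{-1}^{1} of each monomial x^k gives [2/(k+1) if k even, 0 if k odd]. Integrating term-by-term (or equivalently evaluating the antiderivative F(x) = -x^4/2 + x^3 at the endpoints):
  F(1) − F(−1) = 1/2 − (-3/2) = 2.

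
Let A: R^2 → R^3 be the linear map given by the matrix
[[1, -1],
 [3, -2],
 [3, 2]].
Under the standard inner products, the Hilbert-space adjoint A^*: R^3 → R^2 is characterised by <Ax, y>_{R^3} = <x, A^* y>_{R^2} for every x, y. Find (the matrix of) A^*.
A^* = A^T =
[[1, 3, 3],
 [-1, -2, 2]]

For real matrices with standard dot products, the defining identity <Ax, y> = <x, A^* y> gives (Ax)^T y = x^T (A^*) y, i.e. x^T A^T y = x^T (A^*) y. Since this holds for all x, y, we must have A^* = A^T. Therefore
A^* =
[[1, 3, 3],
 [-1, -2, 2]].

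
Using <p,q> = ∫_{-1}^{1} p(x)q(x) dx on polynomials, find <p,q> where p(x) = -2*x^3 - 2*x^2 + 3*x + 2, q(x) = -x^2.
<p,q> = -8/15

Expand the product: p(x)·q(x) = 2*x^5 + 2*x^4 - 3*x^3 - 2*x^2.
∫_{-1}^{1} of each monomial x^k gives [2/(k+1) if k even, 0 if k odd]. Integrating term-by-term (or equivalently evaluating the antiderivative F(x) = x^6/3 + 2*x^5/5 - 3*x^4/4 - 2*x^3/3 at the endpoints):
  F(1) − F(−1) = -41/60 − (-3/20) = -8/15.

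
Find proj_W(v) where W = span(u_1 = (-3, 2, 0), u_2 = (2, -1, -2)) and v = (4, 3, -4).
proj_W(v) = (92/53, -21/53, -242/53)

Set up U = [u_1 | ... | u_2] ∈ R^(3×2). The projector onto W = col(U) is P = U (U^T U)^(-1) U^T.
Compute U^T U =
  [13, -8]
  [-8, 9],
and U^T v = (-6, 13).
Solve U^T U · c = U^T v for the coefficients: c = (50/53, 121/53). The projection is proj_W(v) = U c.
Check: (v - proj_W(v)) · u_1 = 0  (should be 0).
Check: (v - proj_W(v)) · u_2 = 0  (should be 0).
Result: proj_W(v) = (92/53, -21/53, -242/53).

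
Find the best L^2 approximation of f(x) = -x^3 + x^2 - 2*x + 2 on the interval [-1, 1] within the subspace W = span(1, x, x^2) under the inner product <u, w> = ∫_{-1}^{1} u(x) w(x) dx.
g(x) = x^2 - 13*x/5 + 2

The best approximation g ∈ W is the orthogonal projection of f onto W. Writing g = a_0 + a_1 x + a_2 x^2, the coefficients solve the normal equations G · a = b where
  G_{ij} = <φ_i, φ_j> and b_i = <f, φ_i>, with φ_0 = 1, φ_1 = x, φ_2 = x^2.
G =
  [2, 0, 2/3]
  [0, 2/3, 0]
  [2/3, 0, 2/5],
b = (14/3, -26/15, 26/15).
Solving gives a_0 = 2, a_1 = -13/5, a_2 = 1, so
  g(x) = x^2 - 13*x/5 + 2.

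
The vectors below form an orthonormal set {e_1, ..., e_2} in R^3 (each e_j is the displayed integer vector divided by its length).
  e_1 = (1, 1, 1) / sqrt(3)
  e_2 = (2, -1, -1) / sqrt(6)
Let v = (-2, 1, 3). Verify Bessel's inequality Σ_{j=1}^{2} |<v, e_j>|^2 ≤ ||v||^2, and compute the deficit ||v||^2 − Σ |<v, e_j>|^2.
Σ |<v, e_j>|^2 = 12; ||v||^2 = 14; deficit = 2

Write each e_j = u_j / sqrt(<u_j, u_j>) where u_j is the displayed integer vector. Then <v, e_j> = <v, u_j> / sqrt(<u_j, u_j>), so |<v, e_j>|^2 = <v, u_j>^2 / <u_j, u_j>.
Coefficients: <v, e_1> = 2/sqrt(3), <v, e_2> = -8/sqrt(6).
Square and sum: Σ |<v, e_j>|^2 = 12.
Compute ||v||^2 = v·v = 14.
Deficit = 14 − 12 = 2 ≥ 0, confirming Bessel's inequality. (The deficit equals ||v − Σ <v,e_j> e_j||^2, the squared distance from v to span{e_j}.)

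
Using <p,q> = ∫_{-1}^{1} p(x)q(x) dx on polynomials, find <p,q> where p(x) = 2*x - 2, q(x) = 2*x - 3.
<p,q> = 44/3

Expand the product: p(x)·q(x) = 4*x^2 - 10*x + 6.
∫_{-1}^{1} of each monomial x^k gives [2/(k+1) if k even, 0 if k odd]. Integrating term-by-term (or equivalently evaluating the antiderivative F(x) = 4*x^3/3 - 5*x^2 + 6*x at the endpoints):
  F(1) − F(−1) = 7/3 − (-37/3) = 44/3.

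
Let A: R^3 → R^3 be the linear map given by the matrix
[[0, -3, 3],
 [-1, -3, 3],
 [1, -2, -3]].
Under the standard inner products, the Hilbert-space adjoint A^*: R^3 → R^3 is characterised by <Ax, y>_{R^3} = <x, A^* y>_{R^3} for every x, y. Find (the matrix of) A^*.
A^* = A^T =
[[0, -1, 1],
 [-3, -3, -2],
 [3, 3, -3]]

For real matrices with standard dot products, the defining identity <Ax, y> = <x, A^* y> gives (Ax)^T y = x^T (A^*) y, i.e. x^T A^T y = x^T (A^*) y. Since this holds for all x, y, we must have A^* = A^T. Therefore
A^* =
[[0, -1, 1],
 [-3, -3, -2],
 [3, 3, -3]].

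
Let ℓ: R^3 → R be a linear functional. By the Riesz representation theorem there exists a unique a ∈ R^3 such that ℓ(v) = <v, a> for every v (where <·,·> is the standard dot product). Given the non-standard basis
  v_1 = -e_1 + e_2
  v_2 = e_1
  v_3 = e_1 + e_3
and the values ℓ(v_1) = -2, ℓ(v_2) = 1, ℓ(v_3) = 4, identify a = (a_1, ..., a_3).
a = (1, -1, 3)

Write a = (a_1, ..., a_3) in the standard basis. For each basis vector v_i, ℓ(v_i) = <v_i, a> is a linear equation in the a_j's. Collect the n equations into a matrix system V a = ℓ, where row i of V is v_i (expressed in the standard basis). Since V is invertible (lower-triangular with 1s on the diagonal, up to permutation), solve by back-substitution:
  V =
[[-1, 1, 0],
 [1, 0, 0],
 [1, 0, 1]]
  V a = (-2, 1, 4)
Solving gives a = (1, -1, 3).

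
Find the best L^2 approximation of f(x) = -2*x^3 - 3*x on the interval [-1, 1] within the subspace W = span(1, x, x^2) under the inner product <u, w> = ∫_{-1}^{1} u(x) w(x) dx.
g(x) = -21*x/5

The best approximation g ∈ W is the orthogonal projection of f onto W. Writing g = a_0 + a_1 x + a_2 x^2, the coefficients solve the normal equations G · a = b where
  G_{ij} = <φ_i, φ_j> and b_i = <f, φ_i>, with φ_0 = 1, φ_1 = x, φ_2 = x^2.
G =
  [2, 0, 2/3]
  [0, 2/3, 0]
  [2/3, 0, 2/5],
b = (0, -14/5, 0).
Solving gives a_0 = 0, a_1 = -21/5, a_2 = 0, so
  g(x) = -21*x/5.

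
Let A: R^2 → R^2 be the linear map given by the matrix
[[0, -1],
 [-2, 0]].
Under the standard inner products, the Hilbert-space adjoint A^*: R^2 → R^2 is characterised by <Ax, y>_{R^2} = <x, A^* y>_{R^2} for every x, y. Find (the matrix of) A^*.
A^* = A^T =
[[0, -2],
 [-1, 0]]

For real matrices with standard dot products, the defining identity <Ax, y> = <x, A^* y> gives (Ax)^T y = x^T (A^*) y, i.e. x^T A^T y = x^T (A^*) y. Since this holds for all x, y, we must have A^* = A^T. Therefore
A^* =
[[0, -2],
 [-1, 0]].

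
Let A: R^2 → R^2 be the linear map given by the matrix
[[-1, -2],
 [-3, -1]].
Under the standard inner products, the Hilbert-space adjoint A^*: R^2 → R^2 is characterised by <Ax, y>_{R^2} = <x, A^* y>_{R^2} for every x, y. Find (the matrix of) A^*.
A^* = A^T =
[[-1, -3],
 [-2, -1]]

For real matrices with standard dot products, the defining identity <Ax, y> = <x, A^* y> gives (Ax)^T y = x^T (A^*) y, i.e. x^T A^T y = x^T (A^*) y. Since this holds for all x, y, we must have A^* = A^T. Therefore
A^* =
[[-1, -3],
 [-2, -1]].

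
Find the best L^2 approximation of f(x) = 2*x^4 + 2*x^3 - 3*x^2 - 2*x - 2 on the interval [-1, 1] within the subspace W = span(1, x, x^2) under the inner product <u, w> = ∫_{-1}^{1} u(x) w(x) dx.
g(x) = -9*x^2/7 - 4*x/5 - 76/35

The best approximation g ∈ W is the orthogonal projection of f onto W. Writing g = a_0 + a_1 x + a_2 x^2, the coefficients solve the normal equations G · a = b where
  G_{ij} = <φ_i, φ_j> and b_i = <f, φ_i>, with φ_0 = 1, φ_1 = x, φ_2 = x^2.
G =
  [2, 0, 2/3]
  [0, 2/3, 0]
  [2/3, 0, 2/5],
b = (-26/5, -8/15, -206/105).
Solving gives a_0 = -76/35, a_1 = -4/5, a_2 = -9/7, so
  g(x) = -9*x^2/7 - 4*x/5 - 76/35.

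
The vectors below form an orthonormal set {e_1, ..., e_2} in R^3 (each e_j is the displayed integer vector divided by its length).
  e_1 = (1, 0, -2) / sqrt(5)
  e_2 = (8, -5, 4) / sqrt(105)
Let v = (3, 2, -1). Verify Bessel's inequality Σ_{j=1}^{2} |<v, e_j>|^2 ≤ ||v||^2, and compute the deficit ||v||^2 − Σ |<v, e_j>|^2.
Σ |<v, e_j>|^2 = 125/21; ||v||^2 = 14; deficit = 169/21

Write each e_j = u_j / sqrt(<u_j, u_j>) where u_j is the displayed integer vector. Then <v, e_j> = <v, u_j> / sqrt(<u_j, u_j>), so |<v, e_j>|^2 = <v, u_j>^2 / <u_j, u_j>.
Coefficients: <v, e_1> = 5/sqrt(5), <v, e_2> = 10/sqrt(105).
Square and sum: Σ |<v, e_j>|^2 = 125/21.
Compute ||v||^2 = v·v = 14.
Deficit = 14 − 125/21 = 169/21 ≥ 0, confirming Bessel's inequality. (The deficit equals ||v − Σ <v,e_j> e_j||^2, the squared distance from v to span{e_j}.)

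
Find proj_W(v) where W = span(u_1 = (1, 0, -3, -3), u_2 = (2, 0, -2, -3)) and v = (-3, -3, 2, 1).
proj_W(v) = (-69/34, 0, 35/34, 39/17)

Set up U = [u_1 | ... | u_2] ∈ R^(4×2). The projector onto W = col(U) is P = U (U^T U)^(-1) U^T.
Compute U^T U =
  [19, 17]
  [17, 17],
and U^T v = (-12, -13).
Solve U^T U · c = U^T v for the coefficients: c = (1/2, -43/34). The projection is proj_W(v) = U c.
Check: (v - proj_W(v)) · u_1 = 0  (should be 0).
Check: (v - proj_W(v)) · u_2 = 0  (should be 0).
Result: proj_W(v) = (-69/34, 0, 35/34, 39/17).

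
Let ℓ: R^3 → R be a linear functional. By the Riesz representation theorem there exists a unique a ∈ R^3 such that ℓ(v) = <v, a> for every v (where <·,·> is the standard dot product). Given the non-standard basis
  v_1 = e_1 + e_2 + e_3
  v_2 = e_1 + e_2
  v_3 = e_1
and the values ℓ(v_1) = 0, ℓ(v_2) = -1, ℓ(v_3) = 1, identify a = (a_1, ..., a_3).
a = (1, -2, 1)

Write a = (a_1, ..., a_3) in the standard basis. For each basis vector v_i, ℓ(v_i) = <v_i, a> is a linear equation in the a_j's. Collect the n equations into a matrix system V a = ℓ, where row i of V is v_i (expressed in the standard basis). Since V is invertible (lower-triangular with 1s on the diagonal, up to permutation), solve by back-substitution:
  V =
[[1, 1, 1],
 [1, 1, 0],
 [1, 0, 0]]
  V a = (0, -1, 1)
Solving gives a = (1, -2, 1).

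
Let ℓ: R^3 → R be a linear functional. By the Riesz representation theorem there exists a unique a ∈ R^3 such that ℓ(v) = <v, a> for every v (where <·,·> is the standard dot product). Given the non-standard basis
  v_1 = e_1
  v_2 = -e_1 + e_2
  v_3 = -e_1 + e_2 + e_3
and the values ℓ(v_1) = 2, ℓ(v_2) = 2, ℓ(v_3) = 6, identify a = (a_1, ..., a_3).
a = (2, 4, 4)

Write a = (a_1, ..., a_3) in the standard basis. For each basis vector v_i, ℓ(v_i) = <v_i, a> is a linear equation in the a_j's. Collect the n equations into a matrix system V a = ℓ, where row i of V is v_i (expressed in the standard basis). Since V is invertible (lower-triangular with 1s on the diagonal, up to permutation), solve by back-substitution:
  V =
[[1, 0, 0],
 [-1, 1, 0],
 [-1, 1, 1]]
  V a = (2, 2, 6)
Solving gives a = (2, 4, 4).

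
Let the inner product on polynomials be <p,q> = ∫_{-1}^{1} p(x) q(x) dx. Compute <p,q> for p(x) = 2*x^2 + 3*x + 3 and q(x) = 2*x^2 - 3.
<p,q> = -82/5

Expand the product: p(x)·q(x) = 4*x^4 + 6*x^3 - 9*x - 9.
∫_{-1}^{1} of each monomial x^k gives [2/(k+1) if k even, 0 if k odd]. Integrating term-by-term (or equivalently evaluating the antiderivative F(x) = 4*x^5/5 + 3*x^4/2 - 9*x^2/2 - 9*x at the endpoints):
  F(1) − F(−1) = -56/5 − (26/5) = -82/5.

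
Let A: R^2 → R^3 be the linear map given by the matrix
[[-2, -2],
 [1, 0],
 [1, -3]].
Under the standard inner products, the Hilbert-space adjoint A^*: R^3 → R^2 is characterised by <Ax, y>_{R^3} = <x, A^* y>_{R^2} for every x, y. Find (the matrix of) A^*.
A^* = A^T =
[[-2, 1, 1],
 [-2, 0, -3]]

For real matrices with standard dot products, the defining identity <Ax, y> = <x, A^* y> gives (Ax)^T y = x^T (A^*) y, i.e. x^T A^T y = x^T (A^*) y. Since this holds for all x, y, we must have A^* = A^T. Therefore
A^* =
[[-2, 1, 1],
 [-2, 0, -3]].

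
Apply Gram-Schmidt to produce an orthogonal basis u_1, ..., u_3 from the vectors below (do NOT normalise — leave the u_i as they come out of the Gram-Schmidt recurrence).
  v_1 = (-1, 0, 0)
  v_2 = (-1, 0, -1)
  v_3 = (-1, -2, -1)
Orthogonal basis:
  u_1 = (-1, 0, 0)
  u_2 = (0, 0, -1)
  u_3 = (0, -2, 0)

Apply the Gram-Schmidt recurrence
  u_1 = v_1
  u_i = v_i − Σ_{j<i} ((v_i · u_j) / (u_j · u_j)) · u_j.

Step by step this gives:
  u_1 = (-1, 0, 0)
  u_2 = (0, 0, -1)
  u_3 = (0, -2, 0)

Orthogonality check:
  u_2 · u_1 = 0 (should be 0)
  u_3 · u_1 = 0 (should be 0)
  u_3 · u_2 = 0 (should be 0)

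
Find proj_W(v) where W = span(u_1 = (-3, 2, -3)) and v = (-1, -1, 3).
proj_W(v) = (12/11, -8/11, 12/11)

Set up U = [u_1 | ... | u_1] ∈ R^(3×1). The projector onto W = col(U) is P = U (U^T U)^(-1) U^T.
Compute U^T U =
  [22],
and U^T v = (-8).
Solve U^T U · c = U^T v for the coefficients: c = (-4/11). The projection is proj_W(v) = U c.
Check: (v - proj_W(v)) · u_1 = 0  (should be 0).
Result: proj_W(v) = (12/11, -8/11, 12/11).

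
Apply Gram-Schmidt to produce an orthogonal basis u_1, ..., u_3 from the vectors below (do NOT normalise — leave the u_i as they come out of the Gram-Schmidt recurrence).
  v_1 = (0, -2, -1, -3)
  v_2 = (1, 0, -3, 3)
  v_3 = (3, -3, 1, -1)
Orthogonal basis:
  u_1 = (0, -2, -1, -3)
  u_2 = (1, -6/7, -24/7, 12/7)
  u_3 = (342/115, -211/115, 191/115, 77/115)

Apply the Gram-Schmidt recurrence
  u_1 = v_1
  u_i = v_i − Σ_{j<i} ((v_i · u_j) / (u_j · u_j)) · u_j.

Step by step this gives:
  u_1 = (0, -2, -1, -3)
  u_2 = (1, -6/7, -24/7, 12/7)
  u_3 = (342/115, -211/115, 191/115, 77/115)

Orthogonality check:
  u_2 · u_1 = 0 (should be 0)
  u_3 · u_1 = 0 (should be 0)
  u_3 · u_2 = 0 (should be 0)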